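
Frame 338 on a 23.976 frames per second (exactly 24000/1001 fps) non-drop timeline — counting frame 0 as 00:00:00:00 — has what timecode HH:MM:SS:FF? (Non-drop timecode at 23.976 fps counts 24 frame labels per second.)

00:00:14:02

338 ÷ 24 = 14 full seconds, remainder 2 frames.
14 s = 0 h 0 min 14 s.
Timecode: 00:00:14:02.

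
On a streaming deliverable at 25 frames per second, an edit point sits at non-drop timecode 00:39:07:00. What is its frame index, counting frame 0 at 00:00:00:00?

Total seconds to the label: (0 × 3600 + 39 × 60 + 7) = 2347.
Frame index = 2347 × 25 + 0 = 58675.

58675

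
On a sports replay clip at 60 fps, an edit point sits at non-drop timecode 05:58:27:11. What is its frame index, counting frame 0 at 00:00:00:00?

Total seconds to the label: (5 × 3600 + 58 × 60 + 27) = 21507.
Frame index = 21507 × 60 + 11 = 1290431.

frame 1290431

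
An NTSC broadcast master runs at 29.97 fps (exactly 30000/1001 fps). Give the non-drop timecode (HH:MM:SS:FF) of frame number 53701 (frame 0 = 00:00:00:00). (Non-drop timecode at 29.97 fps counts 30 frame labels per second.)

53701 ÷ 30 = 1790 full seconds, remainder 1 frame.
1790 s = 0 h 29 min 50 s.
Timecode: 00:29:50:01.

00:29:50:01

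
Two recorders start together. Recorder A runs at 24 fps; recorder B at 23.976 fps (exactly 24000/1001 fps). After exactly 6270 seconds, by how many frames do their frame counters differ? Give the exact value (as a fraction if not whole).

13680/91 frames

A emits 24 × 6270 = 150480 frames; B emits 24000/1001 × 6270 = 13680000/91.
Difference = 13680/91 frames (≈ 150.3297); B is behind A.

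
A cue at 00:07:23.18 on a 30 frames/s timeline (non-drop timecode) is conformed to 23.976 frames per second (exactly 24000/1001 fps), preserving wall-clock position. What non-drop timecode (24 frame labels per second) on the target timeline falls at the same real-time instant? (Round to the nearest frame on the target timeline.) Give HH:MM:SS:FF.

00:07:23:04

Source frame index: (0×3600 + 7×60 + 23) × 30 + 18 = 13308.
Real time: 13308 / (30) = 2218/5 s.
Target frame: (2218/5) × (24000/1001) = 10646400/1001 ≈ 10635.764 → 10636.
At 24 labels/s: frame 10636 → 00:07:23:04.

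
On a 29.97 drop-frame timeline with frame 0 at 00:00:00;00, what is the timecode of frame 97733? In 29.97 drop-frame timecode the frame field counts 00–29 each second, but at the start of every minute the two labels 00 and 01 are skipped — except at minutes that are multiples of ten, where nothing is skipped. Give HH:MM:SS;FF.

00:54:21;01

Ten DF minutes hold 17982 frames, so frame 97733 lies in block 5 (frames 89910–107891) with 7823 frames into that block.
The block's first minute is 1800 frames and the rest 1798 each; 7823 frames reaches minute 4, so 5 × 18 + 4 × 2 = 98 labels have been skipped so far.
Adding those back, label number 97733 + 98 = 97831 at 30 labels/s is 3261 s + 1 f = 0 h 54 min 21 s frame 1, i.e. 00:54:21;01.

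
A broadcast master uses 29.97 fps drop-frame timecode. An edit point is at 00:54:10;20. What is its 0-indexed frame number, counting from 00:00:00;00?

Complete 10-minute blocks: 5, each 17982 frames → 89910.
Remaining 4 whole minutes in the current block: 1800 + 3 × 1798 = 7194 frames.
Within the current minute: 10 × 30 + 20 − 2 = 318 (labels ;00/;01 skipped at this minute). Total = 89910 + 7194 + 318 = 97422.

97422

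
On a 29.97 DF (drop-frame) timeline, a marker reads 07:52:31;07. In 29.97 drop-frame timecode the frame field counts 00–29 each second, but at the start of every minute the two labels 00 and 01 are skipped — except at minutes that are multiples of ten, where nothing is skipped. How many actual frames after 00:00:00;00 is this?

849687

As if non-drop at 30 labels/s: (7 × 3600 + 52 × 60 + 31) × 30 + 7 = 850537.
Minute boundaries passed: 472; those not divisible by 10: 472 − 47 = 425; dropped labels = 2 × 425 = 850.
Actual frame index = 850537 − 850 = 849687.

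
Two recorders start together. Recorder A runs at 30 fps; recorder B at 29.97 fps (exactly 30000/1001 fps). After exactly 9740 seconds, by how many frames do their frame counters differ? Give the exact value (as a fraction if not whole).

292200/1001 frames

A emits 30 × 9740 = 292200 frames; B emits 30000/1001 × 9740 = 292200000/1001.
Difference = 292200/1001 frames (≈ 291.9081); B is behind A.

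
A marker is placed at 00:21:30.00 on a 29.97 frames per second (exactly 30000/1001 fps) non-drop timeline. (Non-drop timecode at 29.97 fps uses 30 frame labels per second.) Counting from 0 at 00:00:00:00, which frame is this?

Total seconds to the label: (0 × 3600 + 21 × 60 + 30) = 1290.
Frame index = 1290 × 30 + 0 = 38700.

38700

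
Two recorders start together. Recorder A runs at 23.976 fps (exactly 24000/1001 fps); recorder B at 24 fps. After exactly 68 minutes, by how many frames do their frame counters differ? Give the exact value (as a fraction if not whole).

68 min = 4080 s.
A emits 24000/1001 × 4080 = 97920000/1001 frames; B emits 24 × 4080 = 97920.
Difference = 97920/1001 frames (≈ 97.8222); B is ahead of A.

97920/1001 frames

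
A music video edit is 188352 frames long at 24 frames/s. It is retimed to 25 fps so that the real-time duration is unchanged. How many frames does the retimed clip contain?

196200 frames

Target frames = source frames × (target rate / source rate) = 188352 × (25)/(24) = 188352 × 25/24 = 196200.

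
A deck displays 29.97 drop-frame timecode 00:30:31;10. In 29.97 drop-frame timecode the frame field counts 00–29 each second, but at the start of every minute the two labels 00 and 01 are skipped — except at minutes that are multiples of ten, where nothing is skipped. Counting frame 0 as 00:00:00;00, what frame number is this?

54886

Complete 10-minute blocks: 3, each 17982 frames → 53946.
Remaining 0 whole minutes in the current block: 0 frames.
Within the current minute: 31 × 30 + 10 = 940. Total = 53946 + 0 + 940 = 54886.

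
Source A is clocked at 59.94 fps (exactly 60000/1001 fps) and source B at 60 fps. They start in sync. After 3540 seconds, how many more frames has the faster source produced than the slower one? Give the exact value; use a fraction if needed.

212400/1001 frames

A emits 60000/1001 × 3540 = 212400000/1001 frames; B emits 60 × 3540 = 212400.
Difference = 212400/1001 frames (≈ 212.1878); B is ahead of A.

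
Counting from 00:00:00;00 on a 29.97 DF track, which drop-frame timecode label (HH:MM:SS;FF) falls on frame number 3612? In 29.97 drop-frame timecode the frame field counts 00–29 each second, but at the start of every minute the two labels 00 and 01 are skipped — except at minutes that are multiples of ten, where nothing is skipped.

00:02:00;16

Ten DF minutes hold 17982 frames, so frame 3612 lies in block 0 (frames 0–17981) with 3612 frames into that block.
The block's first minute is 1800 frames and the rest 1798 each; 3612 frames reaches minute 2, so 0 × 18 + 2 × 2 = 4 labels have been skipped so far.
Adding those back, label number 3612 + 4 = 3616 at 30 labels/s is 120 s + 16 f = 0 h 2 min 0 s frame 16, i.e. 00:02:00;16.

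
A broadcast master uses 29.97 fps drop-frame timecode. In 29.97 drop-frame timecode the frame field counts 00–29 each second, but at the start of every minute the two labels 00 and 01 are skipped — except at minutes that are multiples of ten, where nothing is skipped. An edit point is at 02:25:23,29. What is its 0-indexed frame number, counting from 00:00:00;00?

As if non-drop at 30 labels/s: (2 × 3600 + 25 × 60 + 23) × 30 + 29 = 261719.
Minute boundaries passed: 145; those not divisible by 10: 145 − 14 = 131; dropped labels = 2 × 131 = 262.
Actual frame index = 261719 − 262 = 261457.

261457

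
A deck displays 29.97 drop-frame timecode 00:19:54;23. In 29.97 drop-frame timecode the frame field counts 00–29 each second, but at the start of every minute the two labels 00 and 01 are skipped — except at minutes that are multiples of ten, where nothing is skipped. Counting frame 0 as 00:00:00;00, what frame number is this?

As if non-drop at 30 labels/s: (0 × 3600 + 19 × 60 + 54) × 30 + 23 = 35843.
Minute boundaries passed: 19; those not divisible by 10: 19 − 1 = 18; dropped labels = 2 × 18 = 36.
Actual frame index = 35843 − 36 = 35807.

35807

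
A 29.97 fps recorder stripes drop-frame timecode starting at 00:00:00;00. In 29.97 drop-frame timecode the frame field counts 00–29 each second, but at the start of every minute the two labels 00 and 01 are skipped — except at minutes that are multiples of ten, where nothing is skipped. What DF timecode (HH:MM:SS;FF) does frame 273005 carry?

Each 10-minute DF block holds 10 × 60 × 30 − 9 × 2 = 17982 frames. 273005 ÷ 17982 → 15 full blocks, remainder 3275.
Within the partial block the first minute is 1800 frames and each further minute 1798, so 1 further minute boundary passed. Total skipped labels = 18 × 15 + 2 × 1 = 272.
Non-drop label index = 273005 + 272 = 273277; at 30 labels/s that is 02:31:49:07, i.e. DF 02:31:49;07.

02:31:49;07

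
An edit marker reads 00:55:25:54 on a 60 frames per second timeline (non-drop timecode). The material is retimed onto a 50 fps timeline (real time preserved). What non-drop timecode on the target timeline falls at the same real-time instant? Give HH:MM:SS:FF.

Source frame index: (0×3600 + 55×60 + 25) × 60 + 54 = 199554.
Real time: 199554 / (60) = 33259/10 s.
Target frame: (33259/10) × (50) = 166295.
At 50 labels/s: frame 166295 → 00:55:25:45.

00:55:25:45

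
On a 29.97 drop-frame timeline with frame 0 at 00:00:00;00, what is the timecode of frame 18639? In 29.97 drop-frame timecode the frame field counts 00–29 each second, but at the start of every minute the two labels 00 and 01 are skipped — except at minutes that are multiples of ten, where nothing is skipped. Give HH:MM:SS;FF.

Each 10-minute DF block holds 10 × 60 × 30 − 9 × 2 = 17982 frames. 18639 ÷ 17982 → 1 full block, remainder 657.
Within the partial block the first minute is 1800 frames and each further minute 1798, so 0 further minute boundaries passed. Total skipped labels = 18 × 1 + 2 × 0 = 18.
Non-drop label index = 18639 + 18 = 18657; at 30 labels/s that is 00:10:21:27, i.e. DF 00:10:21;27.

00:10:21;27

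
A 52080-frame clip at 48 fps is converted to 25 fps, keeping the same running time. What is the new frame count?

Target frames = source frames × (target rate / source rate) = 52080 × (25)/(48) = 52080 × 25/48 = 27125.

27125 frames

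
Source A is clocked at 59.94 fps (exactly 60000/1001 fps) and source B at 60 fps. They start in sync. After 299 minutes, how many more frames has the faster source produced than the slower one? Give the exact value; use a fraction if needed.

299 min = 17940 s.
A emits 60000/1001 × 17940 = 82800000/77 frames; B emits 60 × 17940 = 1076400.
Difference = 82800/77 frames (≈ 1075.3247); B is ahead of A.

82800/77 frames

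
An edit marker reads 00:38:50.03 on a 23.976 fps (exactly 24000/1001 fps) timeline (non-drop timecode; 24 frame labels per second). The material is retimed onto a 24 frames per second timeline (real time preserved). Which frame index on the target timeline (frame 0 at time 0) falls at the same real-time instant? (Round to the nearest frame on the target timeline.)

frame 55979

Source frame index: (0×3600 + 38×60 + 50) × 24 + 3 = 55923.
Real time: 55923 / (24000/1001) = 18659641/8000 s.
Target frame: (18659641/8000) × (24) = 55978923/1000 ≈ 55978.923 → 55979.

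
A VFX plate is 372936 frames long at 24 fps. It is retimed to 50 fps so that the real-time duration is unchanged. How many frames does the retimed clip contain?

Target frames = source frames × (target rate / source rate) = 372936 × (50)/(24) = 372936 × 25/12 = 776950.

776950 frames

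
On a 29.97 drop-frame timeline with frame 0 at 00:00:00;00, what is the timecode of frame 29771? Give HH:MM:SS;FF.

Ten DF minutes hold 17982 frames, so frame 29771 lies in block 1 (frames 17982–35963) with 11789 frames into that block.
The block's first minute is 1800 frames and the rest 1798 each; 11789 frames reaches minute 6, so 1 × 18 + 6 × 2 = 30 labels have been skipped so far.
Adding those back, label number 29771 + 30 = 29801 at 30 labels/s is 993 s + 11 f = 0 h 16 min 33 s frame 11, i.e. 00:16:33;11.

00:16:33;11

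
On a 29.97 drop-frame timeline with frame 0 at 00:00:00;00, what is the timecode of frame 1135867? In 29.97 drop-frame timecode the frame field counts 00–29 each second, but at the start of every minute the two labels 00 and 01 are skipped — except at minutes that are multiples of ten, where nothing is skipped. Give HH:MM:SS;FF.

10:31:40;03

Ten DF minutes hold 17982 frames, so frame 1135867 lies in block 63 (frames 1132866–1150847) with 3001 frames into that block.
The block's first minute is 1800 frames and the rest 1798 each; 3001 frames reaches minute 1, so 63 × 18 + 1 × 2 = 1136 labels have been skipped so far.
Adding those back, label number 1135867 + 1136 = 1137003 at 30 labels/s is 37900 s + 3 f = 10 h 31 min 40 s frame 3, i.e. 10:31:40;03.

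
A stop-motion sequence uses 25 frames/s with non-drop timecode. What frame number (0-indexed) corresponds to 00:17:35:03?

Total seconds to the label: (0 × 3600 + 17 × 60 + 35) = 1055.
Frame index = 1055 × 25 + 3 = 26378.

26378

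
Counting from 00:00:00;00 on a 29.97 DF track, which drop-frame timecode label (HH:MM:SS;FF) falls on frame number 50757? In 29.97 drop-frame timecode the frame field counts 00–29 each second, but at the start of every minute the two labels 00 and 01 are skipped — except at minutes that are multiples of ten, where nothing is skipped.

Each 10-minute DF block holds 10 × 60 × 30 − 9 × 2 = 17982 frames. 50757 ÷ 17982 → 2 full blocks, remainder 14793.
Within the partial block the first minute is 1800 frames and each further minute 1798, so 8 further minute boundaries passed. Total skipped labels = 18 × 2 + 2 × 8 = 52.
Non-drop label index = 50757 + 52 = 50809; at 30 labels/s that is 00:28:13:19, i.e. DF 00:28:13;19.

00:28:13;19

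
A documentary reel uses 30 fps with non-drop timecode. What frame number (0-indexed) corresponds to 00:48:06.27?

Total seconds to the label: (0 × 3600 + 48 × 60 + 6) = 2886.
Frame index = 2886 × 30 + 27 = 86607.

86607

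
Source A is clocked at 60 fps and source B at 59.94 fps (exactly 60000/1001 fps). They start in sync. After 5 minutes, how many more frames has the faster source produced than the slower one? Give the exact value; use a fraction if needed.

5 min = 300 s.
A emits 60 × 300 = 18000 frames; B emits 60000/1001 × 300 = 18000000/1001.
Difference = 18000/1001 frames (≈ 17.9820); B is behind A.

18000/1001 frames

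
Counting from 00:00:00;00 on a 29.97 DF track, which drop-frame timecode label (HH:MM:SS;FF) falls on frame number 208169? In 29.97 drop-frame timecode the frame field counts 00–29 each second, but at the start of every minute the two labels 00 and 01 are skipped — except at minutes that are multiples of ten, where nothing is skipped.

Ten DF minutes hold 17982 frames, so frame 208169 lies in block 11 (frames 197802–215783) with 10367 frames into that block.
The block's first minute is 1800 frames and the rest 1798 each; 10367 frames reaches minute 5, so 11 × 18 + 5 × 2 = 208 labels have been skipped so far.
Adding those back, label number 208169 + 208 = 208377 at 30 labels/s is 6945 s + 27 f = 1 h 55 min 45 s frame 27, i.e. 01:55:45;27.

01:55:45;27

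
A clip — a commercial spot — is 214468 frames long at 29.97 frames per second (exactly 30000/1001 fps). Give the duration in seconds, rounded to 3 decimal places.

Running time = 214468 × 1001/30000 = 53670617/7500 s ≈ 7156.082 s.

7156.082 seconds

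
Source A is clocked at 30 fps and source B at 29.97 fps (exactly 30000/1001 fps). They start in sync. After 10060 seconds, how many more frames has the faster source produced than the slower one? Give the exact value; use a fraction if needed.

301800/1001 frames

A emits 30 × 10060 = 301800 frames; B emits 30000/1001 × 10060 = 301800000/1001.
Difference = 301800/1001 frames (≈ 301.4985); B is behind A.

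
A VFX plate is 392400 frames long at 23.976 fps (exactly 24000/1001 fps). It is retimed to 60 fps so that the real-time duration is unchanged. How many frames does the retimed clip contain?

Target frames = source frames × (target rate / source rate) = 392400 × (60)/(24000/1001) = 392400 × 1001/400 = 981981.

981981 frames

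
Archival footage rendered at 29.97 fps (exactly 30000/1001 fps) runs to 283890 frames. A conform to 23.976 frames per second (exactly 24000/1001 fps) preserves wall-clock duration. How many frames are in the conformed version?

227112 frames

Target frames = source frames × (target rate / source rate) = 283890 × (24000/1001)/(30000/1001) = 283890 × 4/5 = 227112.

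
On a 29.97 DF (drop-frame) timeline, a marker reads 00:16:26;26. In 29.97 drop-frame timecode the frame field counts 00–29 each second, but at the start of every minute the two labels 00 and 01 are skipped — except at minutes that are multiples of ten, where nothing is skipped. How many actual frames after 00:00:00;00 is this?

As if non-drop at 30 labels/s: (0 × 3600 + 16 × 60 + 26) × 30 + 26 = 29606.
Minute boundaries passed: 16; those not divisible by 10: 16 − 1 = 15; dropped labels = 2 × 15 = 30.
Actual frame index = 29606 − 30 = 29576.

29576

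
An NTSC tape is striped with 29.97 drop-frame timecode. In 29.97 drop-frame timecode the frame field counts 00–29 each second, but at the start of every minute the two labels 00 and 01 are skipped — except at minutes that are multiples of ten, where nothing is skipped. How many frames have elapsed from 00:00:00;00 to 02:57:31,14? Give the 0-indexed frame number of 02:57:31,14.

Complete 10-minute blocks: 17, each 17982 frames → 305694.
Remaining 7 whole minutes in the current block: 1800 + 6 × 1798 = 12588 frames.
Within the current minute: 31 × 30 + 14 − 2 = 942 (labels ;00/;01 skipped at this minute). Total = 305694 + 12588 + 942 = 319224.

319224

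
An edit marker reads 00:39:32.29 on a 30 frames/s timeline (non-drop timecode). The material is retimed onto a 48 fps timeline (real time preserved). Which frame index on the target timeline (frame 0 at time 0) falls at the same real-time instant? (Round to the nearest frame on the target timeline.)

frame 113902

Source frame index: (0×3600 + 39×60 + 32) × 30 + 29 = 71189.
Real time: 71189 / (30) = 71189/30 s.
Target frame: (71189/30) × (48) = 569512/5 ≈ 113902.400 → 113902.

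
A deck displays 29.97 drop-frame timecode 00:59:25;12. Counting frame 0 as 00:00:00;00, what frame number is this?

As if non-drop at 30 labels/s: (0 × 3600 + 59 × 60 + 25) × 30 + 12 = 106962.
Minute boundaries passed: 59; those not divisible by 10: 59 − 5 = 54; dropped labels = 2 × 54 = 108.
Actual frame index = 106962 − 108 = 106854.

106854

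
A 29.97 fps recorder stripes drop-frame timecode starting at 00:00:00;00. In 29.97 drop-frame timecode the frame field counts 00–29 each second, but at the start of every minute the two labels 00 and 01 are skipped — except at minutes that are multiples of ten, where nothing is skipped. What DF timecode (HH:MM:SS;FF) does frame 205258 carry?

Ten DF minutes hold 17982 frames, so frame 205258 lies in block 11 (frames 197802–215783) with 7456 frames into that block.
The block's first minute is 1800 frames and the rest 1798 each; 7456 frames reaches minute 4, so 11 × 18 + 4 × 2 = 206 labels have been skipped so far.
Adding those back, label number 205258 + 206 = 205464 at 30 labels/s is 6848 s + 24 f = 1 h 54 min 8 s frame 24, i.e. 01:54:08;24.

01:54:08;24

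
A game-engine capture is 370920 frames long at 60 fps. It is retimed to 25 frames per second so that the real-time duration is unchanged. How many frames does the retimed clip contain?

Target frames = source frames × (target rate / source rate) = 370920 × (25)/(60) = 370920 × 5/12 = 154550.

154550 frames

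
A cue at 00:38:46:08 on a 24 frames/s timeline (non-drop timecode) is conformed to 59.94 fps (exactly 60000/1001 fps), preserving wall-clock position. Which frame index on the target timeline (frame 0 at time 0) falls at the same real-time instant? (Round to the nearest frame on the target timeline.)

frame 139441

Source frame index: (0×3600 + 38×60 + 46) × 24 + 8 = 55832.
Real time: 55832 / (24) = 6979/3 s.
Target frame: (6979/3) × (60000/1001) = 19940000/143 ≈ 139440.559 → 139441.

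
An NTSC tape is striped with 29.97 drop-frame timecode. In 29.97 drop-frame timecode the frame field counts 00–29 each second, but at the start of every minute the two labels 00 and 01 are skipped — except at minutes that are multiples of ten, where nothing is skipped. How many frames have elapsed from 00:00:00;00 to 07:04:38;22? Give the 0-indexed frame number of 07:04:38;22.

As if non-drop at 30 labels/s: (7 × 3600 + 4 × 60 + 38) × 30 + 22 = 764362.
Minute boundaries passed: 424; those not divisible by 10: 424 − 42 = 382; dropped labels = 2 × 382 = 764.
Actual frame index = 764362 − 764 = 763598.

763598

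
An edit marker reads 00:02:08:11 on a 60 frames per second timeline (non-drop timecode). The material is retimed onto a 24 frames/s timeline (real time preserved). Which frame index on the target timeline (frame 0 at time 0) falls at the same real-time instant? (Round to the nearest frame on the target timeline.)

Source frame index: (0×3600 + 2×60 + 8) × 60 + 11 = 7691.
Real time: 7691 / (60) = 7691/60 s.
Target frame: (7691/60) × (24) = 15382/5 ≈ 3076.400 → 3076.

frame 3076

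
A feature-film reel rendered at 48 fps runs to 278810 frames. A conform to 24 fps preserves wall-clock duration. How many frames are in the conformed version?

Frames at target rate = 278810 × (24) / (48) = 139405.

139405 frames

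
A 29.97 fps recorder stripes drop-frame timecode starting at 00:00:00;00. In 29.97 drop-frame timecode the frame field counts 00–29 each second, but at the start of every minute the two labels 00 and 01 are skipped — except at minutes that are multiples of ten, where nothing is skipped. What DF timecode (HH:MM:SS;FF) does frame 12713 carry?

00:07:04;07

Each 10-minute DF block holds 10 × 60 × 30 − 9 × 2 = 17982 frames. 12713 ÷ 17982 → 0 full blocks, remainder 12713.
Within the partial block the first minute is 1800 frames and each further minute 1798, so 7 further minute boundaries passed. Total skipped labels = 18 × 0 + 2 × 7 = 14.
Non-drop label index = 12713 + 14 = 12727; at 30 labels/s that is 00:07:04:07, i.e. DF 00:07:04;07.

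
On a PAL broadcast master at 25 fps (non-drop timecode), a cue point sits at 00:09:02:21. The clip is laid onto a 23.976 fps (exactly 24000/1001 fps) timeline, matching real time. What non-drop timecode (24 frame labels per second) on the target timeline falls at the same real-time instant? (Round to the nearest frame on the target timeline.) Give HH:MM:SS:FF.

Source frame index: (0×3600 + 9×60 + 2) × 25 + 21 = 13571.
Real time: 13571 / (25) = 13571/25 s.
Target frame: (13571/25) × (24000/1001) = 13028160/1001 ≈ 13015.145 → 13015.
At 24 labels/s: frame 13015 → 00:09:02:07.

00:09:02:07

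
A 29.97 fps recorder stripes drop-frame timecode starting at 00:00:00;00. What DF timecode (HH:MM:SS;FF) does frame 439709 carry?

04:04:31;19

Each 10-minute DF block holds 10 × 60 × 30 − 9 × 2 = 17982 frames. 439709 ÷ 17982 → 24 full blocks, remainder 8141.
Within the partial block the first minute is 1800 frames and each further minute 1798, so 4 further minute boundaries passed. Total skipped labels = 18 × 24 + 2 × 4 = 440.
Non-drop label index = 439709 + 440 = 440149; at 30 labels/s that is 04:04:31:19, i.e. DF 04:04:31;19.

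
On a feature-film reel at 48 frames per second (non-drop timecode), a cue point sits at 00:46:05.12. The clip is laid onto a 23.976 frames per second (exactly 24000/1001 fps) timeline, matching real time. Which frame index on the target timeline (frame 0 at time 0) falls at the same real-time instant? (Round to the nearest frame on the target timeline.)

Source frame index: (0×3600 + 46×60 + 5) × 48 + 12 = 132732.
Real time: 132732 / (48) = 11061/4 s.
Target frame: (11061/4) × (24000/1001) = 66366000/1001 ≈ 66299.700 → 66300.

frame 66300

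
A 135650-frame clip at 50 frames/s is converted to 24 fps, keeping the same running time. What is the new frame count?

Target frames = source frames × (target rate / source rate) = 135650 × (24)/(50) = 135650 × 12/25 = 65112.

65112 frames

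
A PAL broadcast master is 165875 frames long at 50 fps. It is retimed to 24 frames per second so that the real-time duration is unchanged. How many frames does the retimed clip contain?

Target frames = source frames × (target rate / source rate) = 165875 × (24)/(50) = 165875 × 12/25 = 79620.

79620 frames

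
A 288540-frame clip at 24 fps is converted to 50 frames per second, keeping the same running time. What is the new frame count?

601125 frames

Target frames = source frames × (target rate / source rate) = 288540 × (50)/(24) = 288540 × 25/12 = 601125.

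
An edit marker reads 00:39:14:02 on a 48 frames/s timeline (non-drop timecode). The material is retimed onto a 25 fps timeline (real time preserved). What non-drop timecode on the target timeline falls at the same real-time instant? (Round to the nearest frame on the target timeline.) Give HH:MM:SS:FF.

Source frame index: (0×3600 + 39×60 + 14) × 48 + 2 = 112994.
Real time: 112994 / (48) = 56497/24 s.
Target frame: (56497/24) × (25) = 1412425/24 ≈ 58851.042 → 58851.
At 25 labels/s: frame 58851 → 00:39:14:01.

00:39:14:01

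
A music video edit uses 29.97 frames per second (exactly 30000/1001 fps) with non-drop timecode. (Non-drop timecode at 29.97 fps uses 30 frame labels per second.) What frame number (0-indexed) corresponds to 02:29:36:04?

Total seconds to the label: (2 × 3600 + 29 × 60 + 36) = 8976.
Frame index = 8976 × 30 + 4 = 269284.

frame 269284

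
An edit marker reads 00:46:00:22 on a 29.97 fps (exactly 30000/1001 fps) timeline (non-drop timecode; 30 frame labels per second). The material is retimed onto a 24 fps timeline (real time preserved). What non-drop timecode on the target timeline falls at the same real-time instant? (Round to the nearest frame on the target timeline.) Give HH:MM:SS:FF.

Source frame index: (0×3600 + 46×60 + 0) × 30 + 22 = 82822.
Real time: 82822 / (30000/1001) = 41452411/15000 s.
Target frame: (41452411/15000) × (24) = 41452411/625 ≈ 66323.858 → 66324.
At 24 labels/s: frame 66324 → 00:46:03:12.

00:46:03:12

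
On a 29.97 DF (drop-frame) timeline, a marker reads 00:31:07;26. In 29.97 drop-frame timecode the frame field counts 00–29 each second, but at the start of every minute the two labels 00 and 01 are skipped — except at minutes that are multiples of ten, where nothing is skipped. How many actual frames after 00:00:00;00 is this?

Complete 10-minute blocks: 3, each 17982 frames → 53946.
Remaining 1 whole minute in the current block: 1800 + 0 × 1798 = 1800 frames.
Within the current minute: 7 × 30 + 26 − 2 = 234 (labels ;00/;01 skipped at this minute). Total = 53946 + 1800 + 234 = 55980.

55980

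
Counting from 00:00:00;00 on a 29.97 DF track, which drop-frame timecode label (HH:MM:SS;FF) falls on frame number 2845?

Ten DF minutes hold 17982 frames, so frame 2845 lies in block 0 (frames 0–17981) with 2845 frames into that block.
The block's first minute is 1800 frames and the rest 1798 each; 2845 frames reaches minute 1, so 0 × 18 + 1 × 2 = 2 labels have been skipped so far.
Adding those back, label number 2845 + 2 = 2847 at 30 labels/s is 94 s + 27 f = 0 h 1 min 34 s frame 27, i.e. 00:01:34;27.

00:01:34;27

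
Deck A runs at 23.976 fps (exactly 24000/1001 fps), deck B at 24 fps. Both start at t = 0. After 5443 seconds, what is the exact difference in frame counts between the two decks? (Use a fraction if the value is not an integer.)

A emits 24000/1001 × 5443 = 130632000/1001 frames; B emits 24 × 5443 = 130632.
Difference = 130632/1001 frames (≈ 130.5015); B is ahead of A.

130632/1001 frames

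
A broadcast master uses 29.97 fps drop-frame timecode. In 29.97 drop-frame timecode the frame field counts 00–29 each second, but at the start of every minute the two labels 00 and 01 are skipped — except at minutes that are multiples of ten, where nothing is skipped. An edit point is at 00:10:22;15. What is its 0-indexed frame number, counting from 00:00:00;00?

As if non-drop at 30 labels/s: (0 × 3600 + 10 × 60 + 22) × 30 + 15 = 18675.
Minute boundaries passed: 10; those not divisible by 10: 10 − 1 = 9; dropped labels = 2 × 9 = 18.
Actual frame index = 18675 − 18 = 18657.

18657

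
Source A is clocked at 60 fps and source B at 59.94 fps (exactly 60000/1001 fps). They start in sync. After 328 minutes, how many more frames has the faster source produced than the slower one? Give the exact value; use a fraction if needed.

328 min = 19680 s.
A emits 60 × 19680 = 1180800 frames; B emits 60000/1001 × 19680 = 1180800000/1001.
Difference = 1180800/1001 frames (≈ 1179.6204); B is behind A.

1180800/1001 frames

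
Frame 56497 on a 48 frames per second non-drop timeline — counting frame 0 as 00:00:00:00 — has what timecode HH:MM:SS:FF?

56497 ÷ 48 = 1177 full seconds, remainder 1 frame.
1177 s = 0 h 19 min 37 s.
Timecode: 00:19:37:01.

00:19:37:01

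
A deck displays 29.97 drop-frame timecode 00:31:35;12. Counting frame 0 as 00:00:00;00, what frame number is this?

56806

Complete 10-minute blocks: 3, each 17982 frames → 53946.
Remaining 1 whole minute in the current block: 1800 + 0 × 1798 = 1800 frames.
Within the current minute: 35 × 30 + 12 − 2 = 1060 (labels ;00/;01 skipped at this minute). Total = 53946 + 1800 + 1060 = 56806.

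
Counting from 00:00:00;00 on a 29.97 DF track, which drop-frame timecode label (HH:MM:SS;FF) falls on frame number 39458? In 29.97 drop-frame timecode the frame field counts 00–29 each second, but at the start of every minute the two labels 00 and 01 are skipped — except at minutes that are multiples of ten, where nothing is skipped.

Each 10-minute DF block holds 10 × 60 × 30 − 9 × 2 = 17982 frames. 39458 ÷ 17982 → 2 full blocks, remainder 3494.
Within the partial block the first minute is 1800 frames and each further minute 1798, so 1 further minute boundary passed. Total skipped labels = 18 × 2 + 2 × 1 = 38.
Non-drop label index = 39458 + 38 = 39496; at 30 labels/s that is 00:21:56:16, i.e. DF 00:21:56;16.

00:21:56;16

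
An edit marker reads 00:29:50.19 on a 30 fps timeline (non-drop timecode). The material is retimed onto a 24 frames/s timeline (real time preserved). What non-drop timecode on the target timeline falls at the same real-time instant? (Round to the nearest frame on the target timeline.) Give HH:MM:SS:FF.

00:29:50:15

Source frame index: (0×3600 + 29×60 + 50) × 30 + 19 = 53719.
Real time: 53719 / (30) = 53719/30 s.
Target frame: (53719/30) × (24) = 214876/5 ≈ 42975.200 → 42975.
At 24 labels/s: frame 42975 → 00:29:50:15.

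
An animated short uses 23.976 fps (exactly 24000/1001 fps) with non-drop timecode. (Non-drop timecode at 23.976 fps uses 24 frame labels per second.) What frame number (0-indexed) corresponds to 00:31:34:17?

Total seconds to the label: (0 × 3600 + 31 × 60 + 34) = 1894.
Frame index = 1894 × 24 + 17 = 45473.

45473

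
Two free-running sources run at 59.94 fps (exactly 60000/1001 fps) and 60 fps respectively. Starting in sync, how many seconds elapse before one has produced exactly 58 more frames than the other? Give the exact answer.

29029/30 seconds

The gap grows by |60 − 60000/1001| = 60/1001 frames per second.
Time for a 58-frame gap: 58 ÷ (60/1001) = 29029/30 s.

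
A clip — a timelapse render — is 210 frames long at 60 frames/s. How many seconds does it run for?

Running time = 210 / (60) = 3.5 s.

3.5 seconds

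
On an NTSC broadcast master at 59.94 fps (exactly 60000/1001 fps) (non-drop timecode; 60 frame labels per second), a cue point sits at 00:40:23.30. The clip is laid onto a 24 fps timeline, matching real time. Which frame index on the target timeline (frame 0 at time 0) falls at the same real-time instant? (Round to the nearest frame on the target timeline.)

frame 58222

Source frame index: (0×3600 + 40×60 + 23) × 60 + 30 = 145410.
Real time: 145410 / (60000/1001) = 4851847/2000 s.
Target frame: (4851847/2000) × (24) = 14555541/250 ≈ 58222.164 → 58222.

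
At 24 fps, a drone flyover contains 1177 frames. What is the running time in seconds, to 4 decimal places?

49.0417 seconds

Running time = 1177 × 1/24 = 1177/24 s ≈ 49.0417 s.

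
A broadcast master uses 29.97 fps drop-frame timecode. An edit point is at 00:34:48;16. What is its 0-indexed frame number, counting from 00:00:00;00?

Complete 10-minute blocks: 3, each 17982 frames → 53946.
Remaining 4 whole minutes in the current block: 1800 + 3 × 1798 = 7194 frames.
Within the current minute: 48 × 30 + 16 − 2 = 1454 (labels ;00/;01 skipped at this minute). Total = 53946 + 7194 + 1454 = 62594.

62594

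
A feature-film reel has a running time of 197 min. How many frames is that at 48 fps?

197 min = 11820 s.
Frames = 11820 × 48 = 567360.

567360 frames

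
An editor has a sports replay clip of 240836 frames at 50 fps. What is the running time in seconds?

Running time = 240836 / (50) = 4816.72 s.

4816.72 seconds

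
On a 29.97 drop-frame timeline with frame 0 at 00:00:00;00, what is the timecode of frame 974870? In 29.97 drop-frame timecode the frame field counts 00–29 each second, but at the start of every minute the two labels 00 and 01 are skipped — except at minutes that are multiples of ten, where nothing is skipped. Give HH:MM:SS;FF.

Each 10-minute DF block holds 10 × 60 × 30 − 9 × 2 = 17982 frames. 974870 ÷ 17982 → 54 full blocks, remainder 3842.
Within the partial block the first minute is 1800 frames and each further minute 1798, so 2 further minute boundaries passed. Total skipped labels = 18 × 54 + 2 × 2 = 976.
Non-drop label index = 974870 + 976 = 975846; at 30 labels/s that is 09:02:08:06, i.e. DF 09:02:08;06.

09:02:08;06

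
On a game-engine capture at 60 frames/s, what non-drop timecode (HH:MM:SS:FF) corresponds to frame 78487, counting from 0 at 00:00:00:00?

78487 ÷ 60 = 1308 full seconds, remainder 7 frames.
1308 s = 0 h 21 min 48 s.
Timecode: 00:21:48:07.

00:21:48:07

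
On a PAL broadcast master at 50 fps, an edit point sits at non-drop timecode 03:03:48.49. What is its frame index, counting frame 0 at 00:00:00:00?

frame 551449

Total seconds to the label: (3 × 3600 + 3 × 60 + 48) = 11028.
Frame index = 11028 × 50 + 49 = 551449.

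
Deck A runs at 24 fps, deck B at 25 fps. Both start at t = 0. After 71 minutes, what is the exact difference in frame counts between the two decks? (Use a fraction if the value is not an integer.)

71 min = 4260 s.
A emits 24 × 4260 = 102240 frames; B emits 25 × 4260 = 106500.
Difference = 4260 frames; B is ahead of A.

4260 frames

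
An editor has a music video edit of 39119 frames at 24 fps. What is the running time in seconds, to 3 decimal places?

Running time = 39119 × 1/24 = 39119/24 s ≈ 1629.958 s.

1629.958 seconds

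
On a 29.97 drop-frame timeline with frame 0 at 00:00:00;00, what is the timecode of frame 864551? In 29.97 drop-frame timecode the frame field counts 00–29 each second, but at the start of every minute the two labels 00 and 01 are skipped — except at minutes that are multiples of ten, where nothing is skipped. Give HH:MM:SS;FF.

08:00:47;05

Ten DF minutes hold 17982 frames, so frame 864551 lies in block 48 (frames 863136–881117) with 1415 frames into that block.
The block's first minute is 1800 frames and the rest 1798 each; 1415 frames reaches minute 0, so 48 × 18 + 0 × 2 = 864 labels have been skipped so far.
Adding those back, label number 864551 + 864 = 865415 at 30 labels/s is 28847 s + 5 f = 8 h 0 min 47 s frame 5, i.e. 08:00:47;05.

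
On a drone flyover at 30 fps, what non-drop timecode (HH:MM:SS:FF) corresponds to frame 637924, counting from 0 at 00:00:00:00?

637924 ÷ 30 = 21264 full seconds, remainder 4 frames.
21264 s = 5 h 54 min 24 s.
Timecode: 05:54:24:04.

05:54:24:04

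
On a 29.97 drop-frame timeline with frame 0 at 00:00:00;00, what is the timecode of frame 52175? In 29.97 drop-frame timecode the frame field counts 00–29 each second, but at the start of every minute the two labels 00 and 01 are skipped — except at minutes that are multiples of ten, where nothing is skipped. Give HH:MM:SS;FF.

00:29:00;29

Each 10-minute DF block holds 10 × 60 × 30 − 9 × 2 = 17982 frames. 52175 ÷ 17982 → 2 full blocks, remainder 16211.
Within the partial block the first minute is 1800 frames and each further minute 1798, so 9 further minute boundaries passed. Total skipped labels = 18 × 2 + 2 × 9 = 54.
Non-drop label index = 52175 + 54 = 52229; at 30 labels/s that is 00:29:00:29, i.e. DF 00:29:00;29.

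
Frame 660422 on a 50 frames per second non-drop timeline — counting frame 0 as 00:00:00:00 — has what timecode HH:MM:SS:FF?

03:40:08:22

660422 ÷ 50 = 13208 full seconds, remainder 22 frames.
13208 s = 3 h 40 min 8 s.
Timecode: 03:40:08:22.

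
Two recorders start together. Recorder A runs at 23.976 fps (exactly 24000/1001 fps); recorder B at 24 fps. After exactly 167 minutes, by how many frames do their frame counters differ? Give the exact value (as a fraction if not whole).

240480/1001 frames

167 min = 10020 s.
A emits 24000/1001 × 10020 = 240480000/1001 frames; B emits 24 × 10020 = 240480.
Difference = 240480/1001 frames (≈ 240.2398); B is ahead of A.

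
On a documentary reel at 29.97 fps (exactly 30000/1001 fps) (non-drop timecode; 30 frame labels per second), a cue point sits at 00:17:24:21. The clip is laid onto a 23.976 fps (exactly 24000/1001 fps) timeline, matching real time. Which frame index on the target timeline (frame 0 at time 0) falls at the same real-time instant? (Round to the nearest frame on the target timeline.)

frame 25073

Source frame index: (0×3600 + 17×60 + 24) × 30 + 21 = 31341.
Real time: 31341 / (30000/1001) = 10457447/10000 s.
Target frame: (10457447/10000) × (24000/1001) = 125364/5 ≈ 25072.800 → 25073.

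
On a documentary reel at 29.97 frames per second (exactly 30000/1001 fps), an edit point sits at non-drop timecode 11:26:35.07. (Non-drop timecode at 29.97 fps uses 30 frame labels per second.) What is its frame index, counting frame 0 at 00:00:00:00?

frame 1235857

Total seconds to the label: (11 × 3600 + 26 × 60 + 35) = 41195.
Frame index = 41195 × 30 + 7 = 1235857.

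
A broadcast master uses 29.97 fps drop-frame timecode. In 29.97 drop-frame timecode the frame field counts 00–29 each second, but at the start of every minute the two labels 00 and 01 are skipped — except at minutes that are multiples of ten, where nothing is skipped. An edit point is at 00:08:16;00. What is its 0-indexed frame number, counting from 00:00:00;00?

As if non-drop at 30 labels/s: (0 × 3600 + 8 × 60 + 16) × 30 + 0 = 14880.
Minute boundaries passed: 8; those not divisible by 10: 8 − 0 = 8; dropped labels = 2 × 8 = 16.
Actual frame index = 14880 − 16 = 14864.

14864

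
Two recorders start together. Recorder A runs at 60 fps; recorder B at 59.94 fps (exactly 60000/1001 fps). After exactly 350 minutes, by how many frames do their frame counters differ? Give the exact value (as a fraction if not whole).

180000/143 frames

350 min = 21000 s.
A emits 60 × 21000 = 1260000 frames; B emits 60000/1001 × 21000 = 180000000/143.
Difference = 180000/143 frames (≈ 1258.7413); B is behind A.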